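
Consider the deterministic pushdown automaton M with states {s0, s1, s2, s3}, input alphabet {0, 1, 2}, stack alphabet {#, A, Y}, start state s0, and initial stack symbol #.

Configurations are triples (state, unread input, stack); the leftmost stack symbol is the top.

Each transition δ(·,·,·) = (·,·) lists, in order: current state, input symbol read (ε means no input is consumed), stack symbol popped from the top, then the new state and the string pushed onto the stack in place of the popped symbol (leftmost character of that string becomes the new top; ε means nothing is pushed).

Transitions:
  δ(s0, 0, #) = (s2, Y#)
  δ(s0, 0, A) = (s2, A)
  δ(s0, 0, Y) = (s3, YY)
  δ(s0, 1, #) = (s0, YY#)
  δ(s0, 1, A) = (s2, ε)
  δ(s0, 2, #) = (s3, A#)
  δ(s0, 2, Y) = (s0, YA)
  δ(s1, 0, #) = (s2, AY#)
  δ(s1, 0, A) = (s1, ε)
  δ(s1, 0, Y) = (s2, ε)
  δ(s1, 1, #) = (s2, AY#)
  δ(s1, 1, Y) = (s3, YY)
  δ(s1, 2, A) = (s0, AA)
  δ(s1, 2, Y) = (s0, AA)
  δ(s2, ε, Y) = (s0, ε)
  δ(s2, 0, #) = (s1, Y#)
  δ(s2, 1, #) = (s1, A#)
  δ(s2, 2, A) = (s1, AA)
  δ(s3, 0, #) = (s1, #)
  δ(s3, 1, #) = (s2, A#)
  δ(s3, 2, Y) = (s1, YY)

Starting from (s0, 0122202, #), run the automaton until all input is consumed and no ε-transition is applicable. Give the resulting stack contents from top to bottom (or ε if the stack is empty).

(s0, 0122202, #) ⊢ (s2, 122202, Y#) ⊢ (s0, 122202, #) ⊢ (s0, 22202, YY#) ⊢ (s0, 2202, YAY#) ⊢ (s0, 202, YAAY#) ⊢ (s0, 02, YAAAY#) ⊢ (s3, 2, YYAAAY#) ⊢ (s1, ε, YYYAAAY#)
All input consumed in state s1 with stack YYYAAAY#.

YYYAAAY#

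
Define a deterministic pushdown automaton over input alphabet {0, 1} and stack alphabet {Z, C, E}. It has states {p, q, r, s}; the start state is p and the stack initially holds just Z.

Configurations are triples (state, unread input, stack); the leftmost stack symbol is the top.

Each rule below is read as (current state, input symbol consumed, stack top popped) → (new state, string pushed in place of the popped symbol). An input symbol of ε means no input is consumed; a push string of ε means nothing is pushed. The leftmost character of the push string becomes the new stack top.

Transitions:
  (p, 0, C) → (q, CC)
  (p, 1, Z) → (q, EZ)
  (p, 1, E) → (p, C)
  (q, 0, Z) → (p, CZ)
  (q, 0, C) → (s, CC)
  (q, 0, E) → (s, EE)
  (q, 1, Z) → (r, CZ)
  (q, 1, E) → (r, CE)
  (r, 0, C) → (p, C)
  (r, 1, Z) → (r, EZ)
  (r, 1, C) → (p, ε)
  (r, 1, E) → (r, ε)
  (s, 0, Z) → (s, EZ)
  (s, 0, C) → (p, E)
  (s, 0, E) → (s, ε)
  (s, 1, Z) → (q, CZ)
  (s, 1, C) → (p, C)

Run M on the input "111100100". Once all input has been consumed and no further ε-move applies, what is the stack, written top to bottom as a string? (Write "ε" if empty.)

CCCCCZ

(p, 111100100, Z)
  read 1, top Z: go to q, push EZ → (q, 11100100, EZ)
  read 1, top E: go to r, push CE → (r, 1100100, CEZ)
  read 1, top C: go to p, push ε → (p, 100100, EZ)
  read 1, top E: go to p, push C → (p, 00100, CZ)
  read 0, top C: go to q, push CC → (q, 0100, CCZ)
  read 0, top C: go to s, push CC → (s, 100, CCCZ)
  read 1, top C: go to p, push C → (p, 00, CCCZ)
  read 0, top C: go to q, push CC → (q, 0, CCCCZ)
  read 0, top C: go to s, push CC → (s, ε, CCCCCZ)
All input consumed in state s with stack CCCCCZ.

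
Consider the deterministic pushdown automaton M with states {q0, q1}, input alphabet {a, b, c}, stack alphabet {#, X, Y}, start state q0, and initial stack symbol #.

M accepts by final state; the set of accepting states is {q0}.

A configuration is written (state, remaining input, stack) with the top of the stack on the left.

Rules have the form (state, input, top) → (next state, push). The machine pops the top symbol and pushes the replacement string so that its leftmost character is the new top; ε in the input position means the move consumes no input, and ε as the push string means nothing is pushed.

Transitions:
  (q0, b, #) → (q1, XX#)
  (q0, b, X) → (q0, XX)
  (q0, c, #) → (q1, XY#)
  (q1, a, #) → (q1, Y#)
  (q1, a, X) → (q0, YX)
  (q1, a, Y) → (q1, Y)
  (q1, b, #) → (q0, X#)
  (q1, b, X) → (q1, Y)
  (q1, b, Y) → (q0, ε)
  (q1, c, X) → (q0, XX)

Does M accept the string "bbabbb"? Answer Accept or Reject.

(q0, bbabbb, #)
  read b, top #: go to q1, push XX# → (q1, babbb, XX#)
  read b, top X: go to q1, push Y → (q1, abbb, YX#)
  read a, top Y: go to q1, push Y → (q1, bbb, YX#)
  read b, top Y: go to q0, push ε → (q0, bb, X#)
  read b, top X: go to q0, push XX → (q0, b, XX#)
  read b, top X: go to q0, push XX → (q0, ε, XXX#)
All input consumed; state q0 ∈ F.

Accept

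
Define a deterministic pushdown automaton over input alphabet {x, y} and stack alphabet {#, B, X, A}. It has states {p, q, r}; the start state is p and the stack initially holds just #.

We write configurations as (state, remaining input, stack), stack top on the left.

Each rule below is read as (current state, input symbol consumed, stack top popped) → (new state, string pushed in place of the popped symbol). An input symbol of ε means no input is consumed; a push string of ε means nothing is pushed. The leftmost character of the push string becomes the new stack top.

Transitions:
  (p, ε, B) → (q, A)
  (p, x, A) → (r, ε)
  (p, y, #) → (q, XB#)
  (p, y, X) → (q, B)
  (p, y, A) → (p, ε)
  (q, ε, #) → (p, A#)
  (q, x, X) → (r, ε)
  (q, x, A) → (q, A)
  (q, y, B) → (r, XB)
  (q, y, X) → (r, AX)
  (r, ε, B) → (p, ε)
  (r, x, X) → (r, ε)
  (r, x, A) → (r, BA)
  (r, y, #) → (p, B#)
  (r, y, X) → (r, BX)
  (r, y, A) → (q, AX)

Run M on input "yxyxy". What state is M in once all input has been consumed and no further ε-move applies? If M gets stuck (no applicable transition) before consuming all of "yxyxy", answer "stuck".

q

(p, yxyxy, #)
  read y, top #: go to q, push XB# → (q, xyxy, XB#)
  read x, top X: go to r, push ε → (r, yxy, B#)
  ε-move, top B: go to p, push ε → (p, yxy, #)
  read y, top #: go to q, push XB# → (q, xy, XB#)
  read x, top X: go to r, push ε → (r, y, B#)
  ε-move, top B: go to p, push ε → (p, y, #)
  read y, top #: go to q, push XB# → (q, ε, XB#)
All input consumed; M is in state q.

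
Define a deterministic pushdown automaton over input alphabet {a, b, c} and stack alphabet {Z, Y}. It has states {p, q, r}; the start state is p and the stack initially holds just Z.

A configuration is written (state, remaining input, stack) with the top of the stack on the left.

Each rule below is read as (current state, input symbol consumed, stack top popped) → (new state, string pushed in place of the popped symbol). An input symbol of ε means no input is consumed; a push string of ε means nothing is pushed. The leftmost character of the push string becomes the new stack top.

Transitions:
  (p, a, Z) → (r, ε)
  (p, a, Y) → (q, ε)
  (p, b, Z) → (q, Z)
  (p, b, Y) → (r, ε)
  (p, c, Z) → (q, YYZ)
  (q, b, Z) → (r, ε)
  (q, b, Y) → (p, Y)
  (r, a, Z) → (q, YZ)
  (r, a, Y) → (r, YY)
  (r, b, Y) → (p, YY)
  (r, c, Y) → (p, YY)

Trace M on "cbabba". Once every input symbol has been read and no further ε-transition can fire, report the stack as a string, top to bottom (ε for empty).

(p, cbabba, Z)
  read c, top Z: go to q, push YYZ → (q, babba, YYZ)
  read b, top Y: go to p, push Y → (p, abba, YYZ)
  read a, top Y: go to q, push ε → (q, bba, YZ)
  read b, top Y: go to p, push Y → (p, ba, YZ)
  read b, top Y: go to r, push ε → (r, a, Z)
  read a, top Z: go to q, push YZ → (q, ε, YZ)
All input consumed in state q with stack YZ.

YZ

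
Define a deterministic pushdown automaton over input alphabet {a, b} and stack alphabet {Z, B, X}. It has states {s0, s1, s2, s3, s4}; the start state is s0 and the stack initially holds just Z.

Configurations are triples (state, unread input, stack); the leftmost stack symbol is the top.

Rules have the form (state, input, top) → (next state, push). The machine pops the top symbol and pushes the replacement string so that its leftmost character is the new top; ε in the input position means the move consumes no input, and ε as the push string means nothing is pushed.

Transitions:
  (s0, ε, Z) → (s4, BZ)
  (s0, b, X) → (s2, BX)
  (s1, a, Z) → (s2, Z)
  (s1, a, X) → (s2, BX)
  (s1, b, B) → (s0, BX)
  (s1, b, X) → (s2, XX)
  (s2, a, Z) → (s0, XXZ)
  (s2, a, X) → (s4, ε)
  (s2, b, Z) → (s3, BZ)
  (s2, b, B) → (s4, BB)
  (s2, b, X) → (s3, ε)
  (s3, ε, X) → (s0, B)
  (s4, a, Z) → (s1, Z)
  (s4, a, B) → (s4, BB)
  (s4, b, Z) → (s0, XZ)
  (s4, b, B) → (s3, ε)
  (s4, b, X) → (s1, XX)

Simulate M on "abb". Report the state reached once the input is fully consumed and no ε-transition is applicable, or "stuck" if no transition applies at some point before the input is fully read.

stuck

(s0, abb, Z)
  ε-move, top Z: go to s4, push BZ → (s4, abb, BZ)
  read a, top B: go to s4, push BB → (s4, bb, BBZ)
  read b, top B: go to s3, push ε → (s3, b, BZ)
No transition for (s3, b, top B); M blocks with input b remaining.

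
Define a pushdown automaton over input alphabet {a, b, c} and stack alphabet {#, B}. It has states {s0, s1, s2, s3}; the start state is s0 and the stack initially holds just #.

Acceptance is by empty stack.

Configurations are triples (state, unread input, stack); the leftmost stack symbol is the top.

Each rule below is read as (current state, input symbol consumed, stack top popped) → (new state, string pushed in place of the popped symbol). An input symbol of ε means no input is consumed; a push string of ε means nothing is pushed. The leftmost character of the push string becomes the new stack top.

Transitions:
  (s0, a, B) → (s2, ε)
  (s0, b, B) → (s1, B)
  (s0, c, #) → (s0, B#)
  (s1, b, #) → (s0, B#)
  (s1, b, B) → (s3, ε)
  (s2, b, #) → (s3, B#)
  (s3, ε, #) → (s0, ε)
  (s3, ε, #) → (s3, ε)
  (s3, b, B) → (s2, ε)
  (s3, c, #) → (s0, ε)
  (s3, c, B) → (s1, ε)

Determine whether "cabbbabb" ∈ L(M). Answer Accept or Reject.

Reject

No computation consumes all input and empties the stack.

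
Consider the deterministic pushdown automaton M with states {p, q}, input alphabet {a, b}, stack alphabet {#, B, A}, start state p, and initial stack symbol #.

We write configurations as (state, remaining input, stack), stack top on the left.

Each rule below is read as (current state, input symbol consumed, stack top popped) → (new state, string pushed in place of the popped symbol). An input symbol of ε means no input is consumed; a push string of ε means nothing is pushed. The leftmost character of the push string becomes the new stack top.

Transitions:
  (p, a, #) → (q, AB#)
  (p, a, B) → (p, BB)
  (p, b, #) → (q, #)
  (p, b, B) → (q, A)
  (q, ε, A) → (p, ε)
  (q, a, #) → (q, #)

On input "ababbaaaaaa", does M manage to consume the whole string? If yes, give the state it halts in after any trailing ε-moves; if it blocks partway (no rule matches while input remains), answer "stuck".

(p, ababbaaaaaa, #) ⊢ (q, babbaaaaaa, AB#) ⊢ (p, babbaaaaaa, B#) ⊢ (q, abbaaaaaa, A#) ⊢ (p, abbaaaaaa, #) ⊢ (q, bbaaaaaa, AB#) ⊢ (p, bbaaaaaa, B#) ⊢ (q, baaaaaa, A#) ⊢ (p, baaaaaa, #) ⊢ (q, aaaaaa, #) ⊢ (q, aaaaa, #) ⊢ (q, aaaa, #) ⊢ (q, aaa, #) ⊢ (q, aa, #) ⊢ (q, a, #) ⊢ (q, ε, #)
All input consumed; M is in state q.

q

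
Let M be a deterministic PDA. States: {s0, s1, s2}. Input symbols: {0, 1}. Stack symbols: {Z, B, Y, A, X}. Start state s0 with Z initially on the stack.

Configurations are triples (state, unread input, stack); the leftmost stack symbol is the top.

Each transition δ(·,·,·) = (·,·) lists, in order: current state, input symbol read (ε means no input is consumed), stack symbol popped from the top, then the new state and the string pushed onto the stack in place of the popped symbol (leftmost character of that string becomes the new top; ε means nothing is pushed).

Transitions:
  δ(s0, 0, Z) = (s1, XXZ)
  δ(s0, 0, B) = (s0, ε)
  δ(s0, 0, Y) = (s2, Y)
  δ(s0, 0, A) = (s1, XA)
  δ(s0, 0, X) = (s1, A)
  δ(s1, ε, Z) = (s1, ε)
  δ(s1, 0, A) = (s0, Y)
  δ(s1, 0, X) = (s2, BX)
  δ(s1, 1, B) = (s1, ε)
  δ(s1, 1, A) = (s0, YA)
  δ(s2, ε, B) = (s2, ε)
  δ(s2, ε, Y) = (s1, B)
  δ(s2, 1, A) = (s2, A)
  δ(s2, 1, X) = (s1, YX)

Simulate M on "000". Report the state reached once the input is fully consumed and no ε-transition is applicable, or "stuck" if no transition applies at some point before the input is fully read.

(s0, 000, Z) ⊢ (s1, 00, XXZ) ⊢ (s2, 0, BXXZ) ⊢ (s2, 0, XXZ)
No transition for (s2, 0, top X); M blocks with input 0 remaining.

stuck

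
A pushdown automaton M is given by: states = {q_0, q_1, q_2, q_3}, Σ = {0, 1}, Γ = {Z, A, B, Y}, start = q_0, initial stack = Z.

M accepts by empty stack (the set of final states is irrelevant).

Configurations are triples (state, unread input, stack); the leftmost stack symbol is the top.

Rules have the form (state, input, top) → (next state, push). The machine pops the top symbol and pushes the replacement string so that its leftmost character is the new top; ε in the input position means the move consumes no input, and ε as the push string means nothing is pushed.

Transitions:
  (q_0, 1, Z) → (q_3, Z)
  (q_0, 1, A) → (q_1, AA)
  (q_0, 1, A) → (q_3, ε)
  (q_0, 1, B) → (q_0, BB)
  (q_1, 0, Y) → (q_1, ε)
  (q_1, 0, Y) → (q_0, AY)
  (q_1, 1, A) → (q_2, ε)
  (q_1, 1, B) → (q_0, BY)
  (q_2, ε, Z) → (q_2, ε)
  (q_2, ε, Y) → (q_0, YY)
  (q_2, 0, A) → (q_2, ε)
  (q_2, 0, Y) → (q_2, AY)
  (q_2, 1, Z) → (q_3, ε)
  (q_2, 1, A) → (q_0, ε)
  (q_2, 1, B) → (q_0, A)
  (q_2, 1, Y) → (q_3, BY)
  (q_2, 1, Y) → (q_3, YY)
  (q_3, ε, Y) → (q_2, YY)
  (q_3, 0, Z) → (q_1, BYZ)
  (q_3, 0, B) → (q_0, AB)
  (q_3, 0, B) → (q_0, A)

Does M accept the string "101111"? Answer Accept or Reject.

Reject

No computation consumes all input and empties the stack.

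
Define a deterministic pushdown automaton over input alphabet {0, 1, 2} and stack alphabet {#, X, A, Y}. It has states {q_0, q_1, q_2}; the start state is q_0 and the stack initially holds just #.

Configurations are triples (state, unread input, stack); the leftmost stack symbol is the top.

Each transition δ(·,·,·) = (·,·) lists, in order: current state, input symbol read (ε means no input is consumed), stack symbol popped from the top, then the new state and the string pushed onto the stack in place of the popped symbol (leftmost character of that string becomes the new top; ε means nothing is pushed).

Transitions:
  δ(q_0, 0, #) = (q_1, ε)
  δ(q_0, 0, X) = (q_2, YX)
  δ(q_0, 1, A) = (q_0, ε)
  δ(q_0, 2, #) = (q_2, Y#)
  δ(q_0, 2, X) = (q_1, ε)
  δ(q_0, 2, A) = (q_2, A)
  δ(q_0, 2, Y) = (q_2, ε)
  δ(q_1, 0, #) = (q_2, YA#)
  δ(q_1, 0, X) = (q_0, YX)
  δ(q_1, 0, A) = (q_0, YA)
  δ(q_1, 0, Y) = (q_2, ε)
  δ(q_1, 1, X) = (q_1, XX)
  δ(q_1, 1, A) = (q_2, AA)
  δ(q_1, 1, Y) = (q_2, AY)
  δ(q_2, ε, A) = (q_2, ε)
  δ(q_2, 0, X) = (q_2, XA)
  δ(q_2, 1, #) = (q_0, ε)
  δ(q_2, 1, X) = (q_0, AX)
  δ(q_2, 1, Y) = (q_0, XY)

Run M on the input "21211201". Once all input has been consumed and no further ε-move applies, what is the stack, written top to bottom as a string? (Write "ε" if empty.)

ε

(q_0, 21211201, #)
  read 2, top #: go to q_2, push Y# → (q_2, 1211201, Y#)
  read 1, top Y: go to q_0, push XY → (q_0, 211201, XY#)
  read 2, top X: go to q_1, push ε → (q_1, 11201, Y#)
  read 1, top Y: go to q_2, push AY → (q_2, 1201, AY#)
  ε-move, top A: go to q_2, push ε → (q_2, 1201, Y#)
  read 1, top Y: go to q_0, push XY → (q_0, 201, XY#)
  read 2, top X: go to q_1, push ε → (q_1, 01, Y#)
  read 0, top Y: go to q_2, push ε → (q_2, 1, #)
  read 1, top #: go to q_0, push ε → (q_0, ε, ε)
All input consumed in state q_0 with stack ε.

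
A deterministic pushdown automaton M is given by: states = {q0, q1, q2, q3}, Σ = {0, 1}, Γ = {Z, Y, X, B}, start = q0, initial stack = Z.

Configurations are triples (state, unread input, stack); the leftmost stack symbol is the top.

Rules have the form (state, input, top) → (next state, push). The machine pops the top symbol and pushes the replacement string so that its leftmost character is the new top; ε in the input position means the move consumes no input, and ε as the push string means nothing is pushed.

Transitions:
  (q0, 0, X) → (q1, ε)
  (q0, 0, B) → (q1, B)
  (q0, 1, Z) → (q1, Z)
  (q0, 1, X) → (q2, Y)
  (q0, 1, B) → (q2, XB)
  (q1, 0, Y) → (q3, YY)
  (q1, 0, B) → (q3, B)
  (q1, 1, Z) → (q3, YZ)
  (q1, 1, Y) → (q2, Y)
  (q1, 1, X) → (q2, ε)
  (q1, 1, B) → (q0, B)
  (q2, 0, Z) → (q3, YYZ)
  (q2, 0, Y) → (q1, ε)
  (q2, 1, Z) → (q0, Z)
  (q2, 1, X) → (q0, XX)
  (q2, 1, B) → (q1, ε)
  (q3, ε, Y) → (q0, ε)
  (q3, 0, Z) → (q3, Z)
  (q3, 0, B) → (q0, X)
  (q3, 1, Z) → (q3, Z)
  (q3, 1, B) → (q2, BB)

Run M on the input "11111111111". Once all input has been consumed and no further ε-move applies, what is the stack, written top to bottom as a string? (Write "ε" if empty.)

Z

(q0, 11111111111, Z)
  read 1, top Z: go to q1, push Z → (q1, 1111111111, Z)
  read 1, top Z: go to q3, push YZ → (q3, 111111111, YZ)
  ε-move, top Y: go to q0, push ε → (q0, 111111111, Z)
  read 1, top Z: go to q1, push Z → (q1, 11111111, Z)
  read 1, top Z: go to q3, push YZ → (q3, 1111111, YZ)
  ε-move, top Y: go to q0, push ε → (q0, 1111111, Z)
  read 1, top Z: go to q1, push Z → (q1, 111111, Z)
  read 1, top Z: go to q3, push YZ → (q3, 11111, YZ)
  ε-move, top Y: go to q0, push ε → (q0, 11111, Z)
  read 1, top Z: go to q1, push Z → (q1, 1111, Z)
  read 1, top Z: go to q3, push YZ → (q3, 111, YZ)
  ε-move, top Y: go to q0, push ε → (q0, 111, Z)
  read 1, top Z: go to q1, push Z → (q1, 11, Z)
  read 1, top Z: go to q3, push YZ → (q3, 1, YZ)
  ε-move, top Y: go to q0, push ε → (q0, 1, Z)
  read 1, top Z: go to q1, push Z → (q1, ε, Z)
All input consumed in state q1 with stack Z.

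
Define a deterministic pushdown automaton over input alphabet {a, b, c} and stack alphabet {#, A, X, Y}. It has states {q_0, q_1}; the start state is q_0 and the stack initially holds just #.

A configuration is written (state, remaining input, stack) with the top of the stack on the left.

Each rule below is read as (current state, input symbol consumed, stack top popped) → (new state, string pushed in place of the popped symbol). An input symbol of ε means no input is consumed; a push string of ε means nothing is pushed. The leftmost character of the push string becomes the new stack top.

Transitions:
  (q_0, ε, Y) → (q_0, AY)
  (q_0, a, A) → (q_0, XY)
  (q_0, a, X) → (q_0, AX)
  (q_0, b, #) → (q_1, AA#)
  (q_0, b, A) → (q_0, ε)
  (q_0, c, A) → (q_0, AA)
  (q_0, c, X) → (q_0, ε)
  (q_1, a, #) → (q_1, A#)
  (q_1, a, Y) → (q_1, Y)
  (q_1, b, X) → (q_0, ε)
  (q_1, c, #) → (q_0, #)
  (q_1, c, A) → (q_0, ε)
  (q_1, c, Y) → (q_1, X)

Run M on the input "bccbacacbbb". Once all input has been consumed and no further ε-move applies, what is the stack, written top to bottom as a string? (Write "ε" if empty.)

(q_0, bccbacacbbb, #)
  read b, top #: go to q_1, push AA# → (q_1, ccbacacbbb, AA#)
  read c, top A: go to q_0, push ε → (q_0, cbacacbbb, A#)
  read c, top A: go to q_0, push AA → (q_0, bacacbbb, AA#)
  read b, top A: go to q_0, push ε → (q_0, acacbbb, A#)
  read a, top A: go to q_0, push XY → (q_0, cacbbb, XY#)
  read c, top X: go to q_0, push ε → (q_0, acbbb, Y#)
  ε-move, top Y: go to q_0, push AY → (q_0, acbbb, AY#)
  read a, top A: go to q_0, push XY → (q_0, cbbb, XYY#)
  read c, top X: go to q_0, push ε → (q_0, bbb, YY#)
  ε-move, top Y: go to q_0, push AY → (q_0, bbb, AYY#)
  read b, top A: go to q_0, push ε → (q_0, bb, YY#)
  ε-move, top Y: go to q_0, push AY → (q_0, bb, AYY#)
  read b, top A: go to q_0, push ε → (q_0, b, YY#)
  ε-move, top Y: go to q_0, push AY → (q_0, b, AYY#)
  read b, top A: go to q_0, push ε → (q_0, ε, YY#)
  ε-move, top Y: go to q_0, push AY → (q_0, ε, AYY#)
All input consumed in state q_0 with stack AYY#.

AYY#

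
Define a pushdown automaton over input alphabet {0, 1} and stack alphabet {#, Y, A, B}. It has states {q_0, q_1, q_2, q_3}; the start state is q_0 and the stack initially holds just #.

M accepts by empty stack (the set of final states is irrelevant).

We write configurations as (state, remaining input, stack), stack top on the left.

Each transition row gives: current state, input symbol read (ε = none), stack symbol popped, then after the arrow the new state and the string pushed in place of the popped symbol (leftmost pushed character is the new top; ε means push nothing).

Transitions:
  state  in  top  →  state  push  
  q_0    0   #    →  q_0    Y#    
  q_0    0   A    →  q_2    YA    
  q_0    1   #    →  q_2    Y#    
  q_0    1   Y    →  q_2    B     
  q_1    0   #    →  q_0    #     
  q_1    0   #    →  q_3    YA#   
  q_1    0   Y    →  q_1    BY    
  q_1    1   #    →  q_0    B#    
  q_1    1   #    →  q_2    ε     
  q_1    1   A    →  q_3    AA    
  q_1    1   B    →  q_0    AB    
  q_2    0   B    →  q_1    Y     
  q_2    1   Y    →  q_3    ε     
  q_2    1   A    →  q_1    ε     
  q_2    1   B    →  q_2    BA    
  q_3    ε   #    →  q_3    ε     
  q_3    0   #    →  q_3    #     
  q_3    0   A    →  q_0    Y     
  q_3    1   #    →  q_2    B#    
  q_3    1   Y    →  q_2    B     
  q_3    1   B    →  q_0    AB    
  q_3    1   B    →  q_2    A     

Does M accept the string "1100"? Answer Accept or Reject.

One accepting computation: (q_0, 1100, #) ⊢ (q_2, 100, Y#) ⊢ (q_3, 00, #) ⊢ (q_3, 0, #) ⊢ (q_3, ε, #) ⊢ (q_3, ε, ε)
All input consumed and the stack is empty.

Accept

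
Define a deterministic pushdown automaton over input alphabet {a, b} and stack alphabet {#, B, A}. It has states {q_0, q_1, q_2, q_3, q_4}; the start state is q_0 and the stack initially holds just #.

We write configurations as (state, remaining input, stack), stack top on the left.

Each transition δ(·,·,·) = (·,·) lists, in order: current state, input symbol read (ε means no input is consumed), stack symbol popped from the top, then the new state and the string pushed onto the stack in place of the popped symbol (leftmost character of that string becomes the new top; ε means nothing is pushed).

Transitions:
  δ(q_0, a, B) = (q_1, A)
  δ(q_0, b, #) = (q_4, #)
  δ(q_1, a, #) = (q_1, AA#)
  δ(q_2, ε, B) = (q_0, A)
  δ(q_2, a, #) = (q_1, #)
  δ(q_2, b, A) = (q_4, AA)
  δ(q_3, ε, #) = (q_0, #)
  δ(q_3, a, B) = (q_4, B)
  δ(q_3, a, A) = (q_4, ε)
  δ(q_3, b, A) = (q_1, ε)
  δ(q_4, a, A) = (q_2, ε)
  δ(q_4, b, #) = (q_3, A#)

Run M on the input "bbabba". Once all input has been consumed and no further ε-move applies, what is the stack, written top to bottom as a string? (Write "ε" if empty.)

AA#

(q_0, bbabba, #) ⊢ (q_4, babba, #) ⊢ (q_3, abba, A#) ⊢ (q_4, bba, #) ⊢ (q_3, ba, A#) ⊢ (q_1, a, #) ⊢ (q_1, ε, AA#)
All input consumed in state q_1 with stack AA#.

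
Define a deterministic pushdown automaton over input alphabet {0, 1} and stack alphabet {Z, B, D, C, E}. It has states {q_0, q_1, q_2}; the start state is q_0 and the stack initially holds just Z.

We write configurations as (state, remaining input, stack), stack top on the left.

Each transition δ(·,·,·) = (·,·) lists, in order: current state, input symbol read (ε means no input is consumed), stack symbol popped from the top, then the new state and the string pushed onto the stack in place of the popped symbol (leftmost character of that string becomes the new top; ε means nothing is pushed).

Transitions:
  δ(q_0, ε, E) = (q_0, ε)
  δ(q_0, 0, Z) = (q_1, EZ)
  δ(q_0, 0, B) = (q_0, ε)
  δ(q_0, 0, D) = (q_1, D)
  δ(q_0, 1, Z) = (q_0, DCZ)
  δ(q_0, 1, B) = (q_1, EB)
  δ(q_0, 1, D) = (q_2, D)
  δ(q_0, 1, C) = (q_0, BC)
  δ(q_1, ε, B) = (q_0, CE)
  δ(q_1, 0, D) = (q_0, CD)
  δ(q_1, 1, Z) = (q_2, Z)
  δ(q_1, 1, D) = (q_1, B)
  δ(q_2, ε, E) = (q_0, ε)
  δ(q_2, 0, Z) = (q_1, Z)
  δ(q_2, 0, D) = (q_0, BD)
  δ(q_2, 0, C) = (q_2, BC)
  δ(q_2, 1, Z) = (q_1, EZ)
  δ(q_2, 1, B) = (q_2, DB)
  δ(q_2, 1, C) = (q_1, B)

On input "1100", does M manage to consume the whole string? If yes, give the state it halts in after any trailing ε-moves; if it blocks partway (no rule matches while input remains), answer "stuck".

q_0

(q_0, 1100, Z) ⊢ (q_0, 100, DCZ) ⊢ (q_2, 00, DCZ) ⊢ (q_0, 0, BDCZ) ⊢ (q_0, ε, DCZ)
All input consumed; M is in state q_0.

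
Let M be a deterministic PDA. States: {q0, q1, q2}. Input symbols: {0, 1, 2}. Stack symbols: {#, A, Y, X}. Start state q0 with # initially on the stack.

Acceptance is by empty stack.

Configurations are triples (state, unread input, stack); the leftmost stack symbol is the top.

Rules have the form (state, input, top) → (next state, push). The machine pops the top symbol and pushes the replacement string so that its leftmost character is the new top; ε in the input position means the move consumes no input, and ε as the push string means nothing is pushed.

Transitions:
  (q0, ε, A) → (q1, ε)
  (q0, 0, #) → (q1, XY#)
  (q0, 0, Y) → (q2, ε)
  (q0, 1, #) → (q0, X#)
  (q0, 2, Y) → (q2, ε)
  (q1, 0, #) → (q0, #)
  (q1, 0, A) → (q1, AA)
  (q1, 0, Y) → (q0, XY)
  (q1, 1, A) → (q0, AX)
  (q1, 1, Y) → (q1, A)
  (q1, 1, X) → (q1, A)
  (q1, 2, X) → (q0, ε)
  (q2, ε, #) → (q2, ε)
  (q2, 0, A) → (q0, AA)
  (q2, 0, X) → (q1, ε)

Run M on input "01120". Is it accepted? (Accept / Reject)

Accept

(q0, 01120, #) ⊢ (q1, 1120, XY#) ⊢ (q1, 120, AY#) ⊢ (q0, 20, AXY#) ⊢ (q1, 20, XY#) ⊢ (q0, 0, Y#) ⊢ (q2, ε, #) ⊢ (q2, ε, ε)
All input consumed and the stack is empty.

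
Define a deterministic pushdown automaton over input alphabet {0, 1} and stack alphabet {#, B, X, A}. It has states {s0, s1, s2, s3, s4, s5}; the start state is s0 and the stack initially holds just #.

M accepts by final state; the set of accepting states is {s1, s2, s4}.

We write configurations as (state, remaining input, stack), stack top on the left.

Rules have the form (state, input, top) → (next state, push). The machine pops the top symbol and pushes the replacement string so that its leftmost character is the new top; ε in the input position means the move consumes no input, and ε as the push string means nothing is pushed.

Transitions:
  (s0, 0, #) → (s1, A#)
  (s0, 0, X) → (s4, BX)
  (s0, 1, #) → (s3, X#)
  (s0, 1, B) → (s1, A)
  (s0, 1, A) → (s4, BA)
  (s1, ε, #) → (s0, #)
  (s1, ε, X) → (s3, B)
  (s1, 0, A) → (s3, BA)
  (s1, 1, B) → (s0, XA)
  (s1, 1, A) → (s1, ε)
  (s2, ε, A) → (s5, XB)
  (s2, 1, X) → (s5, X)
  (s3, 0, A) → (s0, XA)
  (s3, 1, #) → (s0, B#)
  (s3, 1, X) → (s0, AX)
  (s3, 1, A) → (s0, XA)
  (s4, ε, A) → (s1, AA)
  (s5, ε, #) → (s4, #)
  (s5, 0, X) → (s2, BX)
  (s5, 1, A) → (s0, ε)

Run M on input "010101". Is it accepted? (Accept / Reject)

Accept

(s0, 010101, #) ⊢ (s1, 10101, A#) ⊢ (s1, 0101, #) ⊢ (s0, 0101, #) ⊢ (s1, 101, A#) ⊢ (s1, 01, #) ⊢ (s0, 01, #) ⊢ (s1, 1, A#) ⊢ (s1, ε, #)
All input consumed; state s1 ∈ F.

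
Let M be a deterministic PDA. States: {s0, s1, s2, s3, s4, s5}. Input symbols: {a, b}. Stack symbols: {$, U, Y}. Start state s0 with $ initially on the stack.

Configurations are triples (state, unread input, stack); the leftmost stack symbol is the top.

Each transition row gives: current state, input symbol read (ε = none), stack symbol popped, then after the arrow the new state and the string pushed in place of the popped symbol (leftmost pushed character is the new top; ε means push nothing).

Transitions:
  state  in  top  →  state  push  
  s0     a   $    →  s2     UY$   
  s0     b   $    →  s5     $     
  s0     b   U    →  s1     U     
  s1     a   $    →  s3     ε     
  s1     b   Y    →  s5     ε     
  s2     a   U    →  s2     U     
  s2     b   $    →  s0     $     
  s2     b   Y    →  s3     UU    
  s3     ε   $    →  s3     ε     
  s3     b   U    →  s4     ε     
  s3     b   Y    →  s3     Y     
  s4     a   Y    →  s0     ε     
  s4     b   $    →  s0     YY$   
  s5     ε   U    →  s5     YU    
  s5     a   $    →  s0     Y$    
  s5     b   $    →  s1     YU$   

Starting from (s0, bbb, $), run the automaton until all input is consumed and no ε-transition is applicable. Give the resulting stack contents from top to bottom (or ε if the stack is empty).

(s0, bbb, $)
  read b, top $: go to s5, push $ → (s5, bb, $)
  read b, top $: go to s1, push YU$ → (s1, b, YU$)
  read b, top Y: go to s5, push ε → (s5, ε, U$)
  ε-move, top U: go to s5, push YU → (s5, ε, YU$)
All input consumed in state s5 with stack YU$.

YU$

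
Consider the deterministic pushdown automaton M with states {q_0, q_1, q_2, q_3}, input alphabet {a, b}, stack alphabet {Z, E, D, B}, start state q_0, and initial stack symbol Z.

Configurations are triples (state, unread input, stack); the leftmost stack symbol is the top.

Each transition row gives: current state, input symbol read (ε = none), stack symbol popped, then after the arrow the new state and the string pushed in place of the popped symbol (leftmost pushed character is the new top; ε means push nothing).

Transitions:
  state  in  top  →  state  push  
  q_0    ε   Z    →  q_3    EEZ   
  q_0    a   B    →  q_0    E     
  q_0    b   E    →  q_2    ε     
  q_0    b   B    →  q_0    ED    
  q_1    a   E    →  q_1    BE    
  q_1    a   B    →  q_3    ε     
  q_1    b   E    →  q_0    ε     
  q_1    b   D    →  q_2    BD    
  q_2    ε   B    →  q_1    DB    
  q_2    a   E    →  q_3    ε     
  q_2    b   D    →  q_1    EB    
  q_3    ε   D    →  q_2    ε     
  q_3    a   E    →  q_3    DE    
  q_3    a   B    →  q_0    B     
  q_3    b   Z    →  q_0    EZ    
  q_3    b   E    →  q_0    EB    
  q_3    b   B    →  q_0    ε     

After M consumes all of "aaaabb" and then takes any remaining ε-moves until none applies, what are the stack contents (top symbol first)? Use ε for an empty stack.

(q_0, aaaabb, Z) ⊢ (q_3, aaaabb, EEZ) ⊢ (q_3, aaabb, DEEZ) ⊢ (q_2, aaabb, EEZ) ⊢ (q_3, aabb, EZ) ⊢ (q_3, abb, DEZ) ⊢ (q_2, abb, EZ) ⊢ (q_3, bb, Z) ⊢ (q_0, b, EZ) ⊢ (q_2, ε, Z)
All input consumed in state q_2 with stack Z.

Z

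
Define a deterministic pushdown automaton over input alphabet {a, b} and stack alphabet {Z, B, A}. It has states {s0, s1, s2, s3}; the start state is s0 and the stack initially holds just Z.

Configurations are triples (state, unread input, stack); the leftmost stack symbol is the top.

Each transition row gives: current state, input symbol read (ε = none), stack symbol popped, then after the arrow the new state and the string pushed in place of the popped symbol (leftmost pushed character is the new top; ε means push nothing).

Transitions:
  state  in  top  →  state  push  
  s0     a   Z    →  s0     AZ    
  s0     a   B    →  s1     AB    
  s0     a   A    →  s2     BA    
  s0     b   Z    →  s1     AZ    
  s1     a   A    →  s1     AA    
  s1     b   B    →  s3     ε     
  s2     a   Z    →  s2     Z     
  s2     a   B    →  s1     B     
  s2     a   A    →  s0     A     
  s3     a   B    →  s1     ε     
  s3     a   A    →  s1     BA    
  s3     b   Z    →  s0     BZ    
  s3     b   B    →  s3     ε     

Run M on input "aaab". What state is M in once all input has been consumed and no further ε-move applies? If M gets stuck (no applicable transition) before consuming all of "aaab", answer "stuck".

(s0, aaab, Z)
  read a, top Z: go to s0, push AZ → (s0, aab, AZ)
  read a, top A: go to s2, push BA → (s2, ab, BAZ)
  read a, top B: go to s1, push B → (s1, b, BAZ)
  read b, top B: go to s3, push ε → (s3, ε, AZ)
All input consumed; M is in state s3.

s3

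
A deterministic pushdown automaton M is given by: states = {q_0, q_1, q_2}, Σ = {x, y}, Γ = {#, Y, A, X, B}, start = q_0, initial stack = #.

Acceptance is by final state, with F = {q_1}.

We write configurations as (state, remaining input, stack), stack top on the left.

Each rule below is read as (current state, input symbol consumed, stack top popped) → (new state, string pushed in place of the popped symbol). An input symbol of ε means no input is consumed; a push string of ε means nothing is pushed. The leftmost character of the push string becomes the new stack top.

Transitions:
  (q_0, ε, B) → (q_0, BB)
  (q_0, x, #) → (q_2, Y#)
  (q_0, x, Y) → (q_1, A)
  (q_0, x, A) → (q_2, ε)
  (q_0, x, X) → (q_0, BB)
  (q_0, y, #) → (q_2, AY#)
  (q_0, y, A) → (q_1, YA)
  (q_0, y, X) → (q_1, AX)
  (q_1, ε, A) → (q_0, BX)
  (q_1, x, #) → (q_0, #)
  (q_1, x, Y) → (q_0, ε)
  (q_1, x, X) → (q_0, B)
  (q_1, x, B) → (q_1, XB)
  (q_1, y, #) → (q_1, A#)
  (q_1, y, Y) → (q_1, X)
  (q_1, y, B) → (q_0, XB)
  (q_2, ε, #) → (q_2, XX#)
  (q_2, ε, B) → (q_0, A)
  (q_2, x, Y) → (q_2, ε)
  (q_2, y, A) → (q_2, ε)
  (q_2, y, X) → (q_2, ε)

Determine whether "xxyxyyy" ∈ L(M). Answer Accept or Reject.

(q_0, xxyxyyy, #)
  read x, top #: go to q_2, push Y# → (q_2, xyxyyy, Y#)
  read x, top Y: go to q_2, push ε → (q_2, yxyyy, #)
  ε-move, top #: go to q_2, push XX# → (q_2, yxyyy, XX#)
  read y, top X: go to q_2, push ε → (q_2, xyyy, X#)
No transition applies at (q_2, xyyy, X#); input not fully consumed.

Reject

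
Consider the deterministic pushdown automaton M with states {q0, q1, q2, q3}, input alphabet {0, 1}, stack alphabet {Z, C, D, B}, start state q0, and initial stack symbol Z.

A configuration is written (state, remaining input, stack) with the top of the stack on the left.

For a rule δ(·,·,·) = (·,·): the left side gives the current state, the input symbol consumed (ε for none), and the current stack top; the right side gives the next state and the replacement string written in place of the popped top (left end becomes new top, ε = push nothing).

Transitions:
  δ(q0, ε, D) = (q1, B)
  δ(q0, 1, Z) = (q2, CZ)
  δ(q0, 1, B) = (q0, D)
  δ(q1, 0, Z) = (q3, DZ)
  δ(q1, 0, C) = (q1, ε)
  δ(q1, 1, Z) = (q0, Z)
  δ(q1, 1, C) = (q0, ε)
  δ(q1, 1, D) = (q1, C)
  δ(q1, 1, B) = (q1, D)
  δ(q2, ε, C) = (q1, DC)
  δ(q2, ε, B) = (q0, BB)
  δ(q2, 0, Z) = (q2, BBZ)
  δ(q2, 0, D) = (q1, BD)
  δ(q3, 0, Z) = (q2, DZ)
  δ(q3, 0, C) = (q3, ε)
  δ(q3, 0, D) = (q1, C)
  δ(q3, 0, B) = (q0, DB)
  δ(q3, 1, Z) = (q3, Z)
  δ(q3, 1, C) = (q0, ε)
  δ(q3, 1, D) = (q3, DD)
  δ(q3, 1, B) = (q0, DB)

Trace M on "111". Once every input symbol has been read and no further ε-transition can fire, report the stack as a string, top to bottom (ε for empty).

(q0, 111, Z)
  read 1, top Z: go to q2, push CZ → (q2, 11, CZ)
  ε-move, top C: go to q1, push DC → (q1, 11, DCZ)
  read 1, top D: go to q1, push C → (q1, 1, CCZ)
  read 1, top C: go to q0, push ε → (q0, ε, CZ)
All input consumed in state q0 with stack CZ.

CZ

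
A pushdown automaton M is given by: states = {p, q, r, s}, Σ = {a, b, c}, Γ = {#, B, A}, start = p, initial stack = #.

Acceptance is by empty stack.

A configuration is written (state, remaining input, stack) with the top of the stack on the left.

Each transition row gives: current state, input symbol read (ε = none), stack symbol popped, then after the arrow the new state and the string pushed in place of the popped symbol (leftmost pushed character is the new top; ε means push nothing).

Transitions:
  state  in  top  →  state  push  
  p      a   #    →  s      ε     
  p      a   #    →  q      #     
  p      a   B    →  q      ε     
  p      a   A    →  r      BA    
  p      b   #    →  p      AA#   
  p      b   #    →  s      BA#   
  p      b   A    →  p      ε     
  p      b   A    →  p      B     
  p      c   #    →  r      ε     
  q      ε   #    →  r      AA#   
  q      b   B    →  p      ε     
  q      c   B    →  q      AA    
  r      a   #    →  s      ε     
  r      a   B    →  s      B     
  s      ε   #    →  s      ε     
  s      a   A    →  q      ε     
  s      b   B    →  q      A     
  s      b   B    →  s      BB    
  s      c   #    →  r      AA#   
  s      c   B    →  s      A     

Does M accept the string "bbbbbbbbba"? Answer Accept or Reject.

Accept

One accepting computation: (p, bbbbbbbbba, #) ⊢ (p, bbbbbbbba, AA#) ⊢ (p, bbbbbbba, A#) ⊢ (p, bbbbbba, #) ⊢ (p, bbbbba, AA#) ⊢ (p, bbbba, A#) ⊢ (p, bbba, #) ⊢ (p, bba, AA#) ⊢ (p, ba, A#) ⊢ (p, a, #) ⊢ (s, ε, ε)
All input consumed and the stack is empty.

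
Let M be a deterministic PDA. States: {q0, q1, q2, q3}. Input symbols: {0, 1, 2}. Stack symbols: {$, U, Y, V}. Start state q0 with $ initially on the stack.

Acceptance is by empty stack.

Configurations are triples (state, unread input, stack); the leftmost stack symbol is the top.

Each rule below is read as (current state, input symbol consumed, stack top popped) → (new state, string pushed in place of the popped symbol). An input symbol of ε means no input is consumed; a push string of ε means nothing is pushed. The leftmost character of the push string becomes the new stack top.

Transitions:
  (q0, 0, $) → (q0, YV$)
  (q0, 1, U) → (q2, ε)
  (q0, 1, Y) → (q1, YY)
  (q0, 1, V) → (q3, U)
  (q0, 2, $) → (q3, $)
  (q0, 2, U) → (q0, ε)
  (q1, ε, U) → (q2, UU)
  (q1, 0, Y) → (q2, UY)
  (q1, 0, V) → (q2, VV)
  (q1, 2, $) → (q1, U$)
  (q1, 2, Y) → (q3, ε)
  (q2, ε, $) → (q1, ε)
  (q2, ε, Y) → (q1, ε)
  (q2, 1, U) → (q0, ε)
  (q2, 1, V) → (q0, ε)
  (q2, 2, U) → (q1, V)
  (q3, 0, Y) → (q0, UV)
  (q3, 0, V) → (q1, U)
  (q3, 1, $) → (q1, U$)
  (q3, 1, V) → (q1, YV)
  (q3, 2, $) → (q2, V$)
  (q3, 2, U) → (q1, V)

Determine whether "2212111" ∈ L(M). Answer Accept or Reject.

(q0, 2212111, $)
  read 2, top $: go to q3, push $ → (q3, 212111, $)
  read 2, top $: go to q2, push V$ → (q2, 12111, V$)
  read 1, top V: go to q0, push ε → (q0, 2111, $)
  read 2, top $: go to q3, push $ → (q3, 111, $)
  read 1, top $: go to q1, push U$ → (q1, 11, U$)
  ε-move, top U: go to q2, push UU → (q2, 11, UU$)
  read 1, top U: go to q0, push ε → (q0, 1, U$)
  read 1, top U: go to q2, push ε → (q2, ε, $)
  ε-move, top $: go to q1, push ε → (q1, ε, ε)
All input consumed and the stack is empty.

Accept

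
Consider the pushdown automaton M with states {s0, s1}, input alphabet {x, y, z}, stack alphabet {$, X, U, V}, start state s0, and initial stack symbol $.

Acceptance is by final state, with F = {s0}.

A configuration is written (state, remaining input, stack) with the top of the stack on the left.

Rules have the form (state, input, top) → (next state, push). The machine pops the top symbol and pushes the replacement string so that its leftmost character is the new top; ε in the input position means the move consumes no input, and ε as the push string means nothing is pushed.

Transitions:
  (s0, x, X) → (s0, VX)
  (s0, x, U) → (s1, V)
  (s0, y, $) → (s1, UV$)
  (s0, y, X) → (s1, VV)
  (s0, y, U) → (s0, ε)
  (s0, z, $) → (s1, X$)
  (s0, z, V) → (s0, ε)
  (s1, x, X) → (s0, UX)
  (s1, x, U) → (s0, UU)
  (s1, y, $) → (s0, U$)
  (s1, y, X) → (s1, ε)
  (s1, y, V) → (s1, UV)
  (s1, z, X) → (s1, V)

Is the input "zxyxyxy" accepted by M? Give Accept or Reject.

Reject

No computation consumes all input and reaches a final state.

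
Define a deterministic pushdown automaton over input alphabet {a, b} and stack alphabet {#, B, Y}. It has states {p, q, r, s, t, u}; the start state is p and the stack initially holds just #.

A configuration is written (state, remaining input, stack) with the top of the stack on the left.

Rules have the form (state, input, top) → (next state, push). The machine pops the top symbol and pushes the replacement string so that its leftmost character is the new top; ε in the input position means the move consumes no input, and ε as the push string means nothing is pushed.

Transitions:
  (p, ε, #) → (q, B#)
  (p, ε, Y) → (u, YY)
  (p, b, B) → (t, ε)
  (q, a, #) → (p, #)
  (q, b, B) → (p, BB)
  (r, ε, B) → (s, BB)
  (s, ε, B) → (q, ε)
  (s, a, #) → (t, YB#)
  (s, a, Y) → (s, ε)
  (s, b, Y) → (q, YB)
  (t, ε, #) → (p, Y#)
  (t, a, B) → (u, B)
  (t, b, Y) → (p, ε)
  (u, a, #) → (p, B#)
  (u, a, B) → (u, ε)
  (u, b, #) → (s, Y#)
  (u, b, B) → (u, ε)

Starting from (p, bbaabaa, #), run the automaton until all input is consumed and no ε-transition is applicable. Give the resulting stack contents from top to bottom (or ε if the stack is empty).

(p, bbaabaa, #)
  ε-move, top #: go to q, push B# → (q, bbaabaa, B#)
  read b, top B: go to p, push BB → (p, baabaa, BB#)
  read b, top B: go to t, push ε → (t, aabaa, B#)
  read a, top B: go to u, push B → (u, abaa, B#)
  read a, top B: go to u, push ε → (u, baa, #)
  read b, top #: go to s, push Y# → (s, aa, Y#)
  read a, top Y: go to s, push ε → (s, a, #)
  read a, top #: go to t, push YB# → (t, ε, YB#)
All input consumed in state t with stack YB#.

YB#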